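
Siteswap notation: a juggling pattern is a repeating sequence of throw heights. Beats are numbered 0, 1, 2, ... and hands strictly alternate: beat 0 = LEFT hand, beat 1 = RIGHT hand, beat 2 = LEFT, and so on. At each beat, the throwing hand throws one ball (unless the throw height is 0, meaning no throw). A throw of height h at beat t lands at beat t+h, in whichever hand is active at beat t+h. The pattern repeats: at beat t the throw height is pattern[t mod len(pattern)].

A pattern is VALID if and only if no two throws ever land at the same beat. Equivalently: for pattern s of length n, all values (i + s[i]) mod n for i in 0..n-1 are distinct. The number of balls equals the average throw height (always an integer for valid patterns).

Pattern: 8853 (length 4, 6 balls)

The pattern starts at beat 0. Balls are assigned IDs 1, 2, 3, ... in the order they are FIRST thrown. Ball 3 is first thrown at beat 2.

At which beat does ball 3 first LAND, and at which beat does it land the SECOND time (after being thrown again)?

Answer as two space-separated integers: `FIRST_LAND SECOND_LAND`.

Beat 0 (L): throw ball1 h=8 -> lands@8:L; in-air after throw: [b1@8:L]
Beat 1 (R): throw ball2 h=8 -> lands@9:R; in-air after throw: [b1@8:L b2@9:R]
Beat 2 (L): throw ball3 h=5 -> lands@7:R; in-air after throw: [b3@7:R b1@8:L b2@9:R]
Beat 3 (R): throw ball4 h=3 -> lands@6:L; in-air after throw: [b4@6:L b3@7:R b1@8:L b2@9:R]
Beat 4 (L): throw ball5 h=8 -> lands@12:L; in-air after throw: [b4@6:L b3@7:R b1@8:L b2@9:R b5@12:L]
Beat 5 (R): throw ball6 h=8 -> lands@13:R; in-air after throw: [b4@6:L b3@7:R b1@8:L b2@9:R b5@12:L b6@13:R]
Beat 6 (L): throw ball4 h=5 -> lands@11:R; in-air after throw: [b3@7:R b1@8:L b2@9:R b4@11:R b5@12:L b6@13:R]
Beat 7 (R): throw ball3 h=3 -> lands@10:L; in-air after throw: [b1@8:L b2@9:R b3@10:L b4@11:R b5@12:L b6@13:R]
Beat 8 (L): throw ball1 h=8 -> lands@16:L; in-air after throw: [b2@9:R b3@10:L b4@11:R b5@12:L b6@13:R b1@16:L]
Beat 9 (R): throw ball2 h=8 -> lands@17:R; in-air after throw: [b3@10:L b4@11:R b5@12:L b6@13:R b1@16:L b2@17:R]
Beat 10 (L): throw ball3 h=5 -> lands@15:R; in-air after throw: [b4@11:R b5@12:L b6@13:R b3@15:R b1@16:L b2@17:R]
Ball 3: thrown@2 h=5 -> first land @7; rethrown@7 h=3 -> second land @10

Answer: 7 10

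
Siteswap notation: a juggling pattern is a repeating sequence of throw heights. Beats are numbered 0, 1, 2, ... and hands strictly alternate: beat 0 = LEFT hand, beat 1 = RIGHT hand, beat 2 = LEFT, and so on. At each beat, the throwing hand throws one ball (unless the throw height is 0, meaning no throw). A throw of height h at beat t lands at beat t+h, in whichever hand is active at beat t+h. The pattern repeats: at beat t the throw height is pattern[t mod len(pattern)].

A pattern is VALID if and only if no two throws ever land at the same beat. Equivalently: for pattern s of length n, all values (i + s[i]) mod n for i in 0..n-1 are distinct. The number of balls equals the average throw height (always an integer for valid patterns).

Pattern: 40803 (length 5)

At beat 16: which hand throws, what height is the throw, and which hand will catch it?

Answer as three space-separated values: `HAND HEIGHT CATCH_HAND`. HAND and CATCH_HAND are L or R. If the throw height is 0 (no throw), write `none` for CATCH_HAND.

Answer: L 0 none

Derivation:
Beat 16: 16 mod 2 = 0, so hand = L
Throw height = pattern[16 mod 5] = pattern[1] = 0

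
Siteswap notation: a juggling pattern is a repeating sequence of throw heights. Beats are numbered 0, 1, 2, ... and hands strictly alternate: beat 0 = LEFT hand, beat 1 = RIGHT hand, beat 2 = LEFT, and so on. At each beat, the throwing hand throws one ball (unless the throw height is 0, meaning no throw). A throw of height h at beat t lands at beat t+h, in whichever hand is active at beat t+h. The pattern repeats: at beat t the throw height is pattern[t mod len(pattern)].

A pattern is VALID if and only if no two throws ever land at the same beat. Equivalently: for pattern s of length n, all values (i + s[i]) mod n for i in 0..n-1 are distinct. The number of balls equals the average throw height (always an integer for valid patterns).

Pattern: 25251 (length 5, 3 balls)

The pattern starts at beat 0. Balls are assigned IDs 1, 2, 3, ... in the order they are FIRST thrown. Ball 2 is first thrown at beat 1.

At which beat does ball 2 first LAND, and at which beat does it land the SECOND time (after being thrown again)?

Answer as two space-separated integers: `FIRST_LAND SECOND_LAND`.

Beat 0 (L): throw ball1 h=2 -> lands@2:L; in-air after throw: [b1@2:L]
Beat 1 (R): throw ball2 h=5 -> lands@6:L; in-air after throw: [b1@2:L b2@6:L]
Beat 2 (L): throw ball1 h=2 -> lands@4:L; in-air after throw: [b1@4:L b2@6:L]
Beat 3 (R): throw ball3 h=5 -> lands@8:L; in-air after throw: [b1@4:L b2@6:L b3@8:L]
Beat 4 (L): throw ball1 h=1 -> lands@5:R; in-air after throw: [b1@5:R b2@6:L b3@8:L]
Beat 5 (R): throw ball1 h=2 -> lands@7:R; in-air after throw: [b2@6:L b1@7:R b3@8:L]
Beat 6 (L): throw ball2 h=5 -> lands@11:R; in-air after throw: [b1@7:R b3@8:L b2@11:R]
Beat 7 (R): throw ball1 h=2 -> lands@9:R; in-air after throw: [b3@8:L b1@9:R b2@11:R]
Beat 8 (L): throw ball3 h=5 -> lands@13:R; in-air after throw: [b1@9:R b2@11:R b3@13:R]
Beat 9 (R): throw ball1 h=1 -> lands@10:L; in-air after throw: [b1@10:L b2@11:R b3@13:R]
Beat 10 (L): throw ball1 h=2 -> lands@12:L; in-air after throw: [b2@11:R b1@12:L b3@13:R]
Beat 11 (R): throw ball2 h=5 -> lands@16:L; in-air after throw: [b1@12:L b3@13:R b2@16:L]
Ball 2: thrown@1 h=5 -> first land @6; rethrown@6 h=5 -> second land @11

Answer: 6 11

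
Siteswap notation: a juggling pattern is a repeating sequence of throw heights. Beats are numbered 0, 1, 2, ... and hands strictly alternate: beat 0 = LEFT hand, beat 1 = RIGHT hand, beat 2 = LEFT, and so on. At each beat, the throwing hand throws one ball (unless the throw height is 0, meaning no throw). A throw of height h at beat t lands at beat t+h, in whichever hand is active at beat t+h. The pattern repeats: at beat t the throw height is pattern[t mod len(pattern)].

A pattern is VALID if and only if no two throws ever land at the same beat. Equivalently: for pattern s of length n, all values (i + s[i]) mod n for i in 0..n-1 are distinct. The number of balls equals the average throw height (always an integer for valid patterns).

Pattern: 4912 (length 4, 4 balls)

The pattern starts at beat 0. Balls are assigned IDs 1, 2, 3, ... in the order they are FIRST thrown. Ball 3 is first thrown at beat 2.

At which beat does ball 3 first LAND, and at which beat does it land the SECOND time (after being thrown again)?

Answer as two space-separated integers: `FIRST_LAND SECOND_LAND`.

Beat 0 (L): throw ball1 h=4 -> lands@4:L; in-air after throw: [b1@4:L]
Beat 1 (R): throw ball2 h=9 -> lands@10:L; in-air after throw: [b1@4:L b2@10:L]
Beat 2 (L): throw ball3 h=1 -> lands@3:R; in-air after throw: [b3@3:R b1@4:L b2@10:L]
Beat 3 (R): throw ball3 h=2 -> lands@5:R; in-air after throw: [b1@4:L b3@5:R b2@10:L]
Beat 4 (L): throw ball1 h=4 -> lands@8:L; in-air after throw: [b3@5:R b1@8:L b2@10:L]
Beat 5 (R): throw ball3 h=9 -> lands@14:L; in-air after throw: [b1@8:L b2@10:L b3@14:L]
Ball 3: thrown@2 h=1 -> first land @3; rethrown@3 h=2 -> second land @5

Answer: 3 5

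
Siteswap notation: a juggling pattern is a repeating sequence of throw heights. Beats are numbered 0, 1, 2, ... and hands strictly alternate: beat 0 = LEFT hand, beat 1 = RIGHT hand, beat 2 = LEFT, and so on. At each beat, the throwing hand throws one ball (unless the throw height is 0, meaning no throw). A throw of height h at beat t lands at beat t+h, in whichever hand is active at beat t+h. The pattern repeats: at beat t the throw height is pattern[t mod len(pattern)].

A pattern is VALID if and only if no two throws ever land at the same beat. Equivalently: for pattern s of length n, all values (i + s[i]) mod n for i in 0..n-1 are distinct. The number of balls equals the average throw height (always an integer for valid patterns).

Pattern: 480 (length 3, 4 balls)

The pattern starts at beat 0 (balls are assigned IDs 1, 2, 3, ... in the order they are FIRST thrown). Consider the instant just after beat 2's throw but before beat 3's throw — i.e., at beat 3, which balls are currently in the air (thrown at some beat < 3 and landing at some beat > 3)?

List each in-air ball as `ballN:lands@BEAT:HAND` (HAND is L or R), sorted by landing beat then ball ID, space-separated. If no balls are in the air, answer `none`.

Answer: ball1:lands@4:L ball2:lands@9:R

Derivation:
Beat 0 (L): throw ball1 h=4 -> lands@4:L; in-air after throw: [b1@4:L]
Beat 1 (R): throw ball2 h=8 -> lands@9:R; in-air after throw: [b1@4:L b2@9:R]
Beat 3 (R): throw ball3 h=4 -> lands@7:R; in-air after throw: [b1@4:L b3@7:R b2@9:R]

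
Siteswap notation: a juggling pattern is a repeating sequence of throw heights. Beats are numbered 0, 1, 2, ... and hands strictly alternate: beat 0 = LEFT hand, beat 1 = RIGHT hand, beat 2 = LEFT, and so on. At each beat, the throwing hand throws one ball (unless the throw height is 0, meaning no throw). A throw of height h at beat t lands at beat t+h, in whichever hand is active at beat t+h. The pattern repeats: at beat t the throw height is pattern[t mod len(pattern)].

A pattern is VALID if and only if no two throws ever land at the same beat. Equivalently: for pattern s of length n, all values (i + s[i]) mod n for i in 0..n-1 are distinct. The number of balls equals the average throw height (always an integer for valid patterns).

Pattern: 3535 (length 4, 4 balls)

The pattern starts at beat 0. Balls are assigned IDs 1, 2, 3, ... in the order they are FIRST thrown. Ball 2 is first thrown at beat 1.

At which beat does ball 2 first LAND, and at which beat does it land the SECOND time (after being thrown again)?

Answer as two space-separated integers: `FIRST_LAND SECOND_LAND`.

Beat 0 (L): throw ball1 h=3 -> lands@3:R; in-air after throw: [b1@3:R]
Beat 1 (R): throw ball2 h=5 -> lands@6:L; in-air after throw: [b1@3:R b2@6:L]
Beat 2 (L): throw ball3 h=3 -> lands@5:R; in-air after throw: [b1@3:R b3@5:R b2@6:L]
Beat 3 (R): throw ball1 h=5 -> lands@8:L; in-air after throw: [b3@5:R b2@6:L b1@8:L]
Beat 4 (L): throw ball4 h=3 -> lands@7:R; in-air after throw: [b3@5:R b2@6:L b4@7:R b1@8:L]
Beat 5 (R): throw ball3 h=5 -> lands@10:L; in-air after throw: [b2@6:L b4@7:R b1@8:L b3@10:L]
Beat 6 (L): throw ball2 h=3 -> lands@9:R; in-air after throw: [b4@7:R b1@8:L b2@9:R b3@10:L]
Beat 7 (R): throw ball4 h=5 -> lands@12:L; in-air after throw: [b1@8:L b2@9:R b3@10:L b4@12:L]
Beat 8 (L): throw ball1 h=3 -> lands@11:R; in-air after throw: [b2@9:R b3@10:L b1@11:R b4@12:L]
Beat 9 (R): throw ball2 h=5 -> lands@14:L; in-air after throw: [b3@10:L b1@11:R b4@12:L b2@14:L]
Ball 2: thrown@1 h=5 -> first land @6; rethrown@6 h=3 -> second land @9

Answer: 6 9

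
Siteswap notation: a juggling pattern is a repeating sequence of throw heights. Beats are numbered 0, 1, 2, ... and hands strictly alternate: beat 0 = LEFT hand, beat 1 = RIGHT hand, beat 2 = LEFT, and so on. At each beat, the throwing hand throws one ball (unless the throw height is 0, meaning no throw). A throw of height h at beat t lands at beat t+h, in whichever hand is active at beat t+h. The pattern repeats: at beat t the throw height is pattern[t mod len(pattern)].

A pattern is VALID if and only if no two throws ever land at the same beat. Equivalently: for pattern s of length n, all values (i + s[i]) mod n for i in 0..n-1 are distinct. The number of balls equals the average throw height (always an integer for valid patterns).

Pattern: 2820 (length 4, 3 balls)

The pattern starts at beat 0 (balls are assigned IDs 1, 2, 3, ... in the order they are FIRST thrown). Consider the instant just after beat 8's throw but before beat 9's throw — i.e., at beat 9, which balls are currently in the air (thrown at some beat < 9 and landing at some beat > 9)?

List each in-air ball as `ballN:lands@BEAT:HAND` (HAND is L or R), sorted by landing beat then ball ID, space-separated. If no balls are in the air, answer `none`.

Answer: ball1:lands@10:L ball3:lands@13:R

Derivation:
Beat 0 (L): throw ball1 h=2 -> lands@2:L; in-air after throw: [b1@2:L]
Beat 1 (R): throw ball2 h=8 -> lands@9:R; in-air after throw: [b1@2:L b2@9:R]
Beat 2 (L): throw ball1 h=2 -> lands@4:L; in-air after throw: [b1@4:L b2@9:R]
Beat 4 (L): throw ball1 h=2 -> lands@6:L; in-air after throw: [b1@6:L b2@9:R]
Beat 5 (R): throw ball3 h=8 -> lands@13:R; in-air after throw: [b1@6:L b2@9:R b3@13:R]
Beat 6 (L): throw ball1 h=2 -> lands@8:L; in-air after throw: [b1@8:L b2@9:R b3@13:R]
Beat 8 (L): throw ball1 h=2 -> lands@10:L; in-air after throw: [b2@9:R b1@10:L b3@13:R]
Beat 9 (R): throw ball2 h=8 -> lands@17:R; in-air after throw: [b1@10:L b3@13:R b2@17:R]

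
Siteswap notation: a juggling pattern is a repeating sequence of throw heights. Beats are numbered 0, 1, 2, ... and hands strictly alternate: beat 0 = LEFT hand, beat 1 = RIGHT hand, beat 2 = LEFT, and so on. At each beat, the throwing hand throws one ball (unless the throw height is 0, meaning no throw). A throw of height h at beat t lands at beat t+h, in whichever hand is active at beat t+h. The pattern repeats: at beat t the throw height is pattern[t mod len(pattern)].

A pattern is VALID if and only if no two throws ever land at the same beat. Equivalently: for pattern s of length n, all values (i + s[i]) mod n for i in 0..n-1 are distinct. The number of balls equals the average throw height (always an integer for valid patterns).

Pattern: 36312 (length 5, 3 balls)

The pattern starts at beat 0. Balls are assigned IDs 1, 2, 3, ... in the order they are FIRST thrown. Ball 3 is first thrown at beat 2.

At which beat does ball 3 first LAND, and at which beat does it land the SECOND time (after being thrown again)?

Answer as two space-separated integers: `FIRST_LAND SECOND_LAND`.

Answer: 5 8

Derivation:
Beat 0 (L): throw ball1 h=3 -> lands@3:R; in-air after throw: [b1@3:R]
Beat 1 (R): throw ball2 h=6 -> lands@7:R; in-air after throw: [b1@3:R b2@7:R]
Beat 2 (L): throw ball3 h=3 -> lands@5:R; in-air after throw: [b1@3:R b3@5:R b2@7:R]
Beat 3 (R): throw ball1 h=1 -> lands@4:L; in-air after throw: [b1@4:L b3@5:R b2@7:R]
Beat 4 (L): throw ball1 h=2 -> lands@6:L; in-air after throw: [b3@5:R b1@6:L b2@7:R]
Beat 5 (R): throw ball3 h=3 -> lands@8:L; in-air after throw: [b1@6:L b2@7:R b3@8:L]
Beat 6 (L): throw ball1 h=6 -> lands@12:L; in-air after throw: [b2@7:R b3@8:L b1@12:L]
Beat 7 (R): throw ball2 h=3 -> lands@10:L; in-air after throw: [b3@8:L b2@10:L b1@12:L]
Beat 8 (L): throw ball3 h=1 -> lands@9:R; in-air after throw: [b3@9:R b2@10:L b1@12:L]
Ball 3: thrown@2 h=3 -> first land @5; rethrown@5 h=3 -> second land @8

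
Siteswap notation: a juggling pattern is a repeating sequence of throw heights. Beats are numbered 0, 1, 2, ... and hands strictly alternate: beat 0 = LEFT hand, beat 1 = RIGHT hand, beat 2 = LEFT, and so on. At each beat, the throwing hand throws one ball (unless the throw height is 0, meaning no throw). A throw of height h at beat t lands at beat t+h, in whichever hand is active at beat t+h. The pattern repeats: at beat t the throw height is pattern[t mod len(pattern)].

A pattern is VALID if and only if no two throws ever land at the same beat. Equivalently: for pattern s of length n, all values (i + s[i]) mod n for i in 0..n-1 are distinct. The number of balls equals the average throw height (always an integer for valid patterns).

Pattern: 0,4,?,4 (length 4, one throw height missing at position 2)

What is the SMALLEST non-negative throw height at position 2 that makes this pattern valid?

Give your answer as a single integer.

Answer: 0

Derivation:
i=0: (0 + 0) mod 4 = 0
i=1: (1 + 4) mod 4 = 1
i=2: s[i]=? (unknown)
i=3: (3 + 4) mod 4 = 3
Known residues: [0, 1, 3]; need a permutation of 0..3, so missing residue r = 2
Need (2 + s) mod 4 = 2; smallest s = (2 - 2) mod 4 = 0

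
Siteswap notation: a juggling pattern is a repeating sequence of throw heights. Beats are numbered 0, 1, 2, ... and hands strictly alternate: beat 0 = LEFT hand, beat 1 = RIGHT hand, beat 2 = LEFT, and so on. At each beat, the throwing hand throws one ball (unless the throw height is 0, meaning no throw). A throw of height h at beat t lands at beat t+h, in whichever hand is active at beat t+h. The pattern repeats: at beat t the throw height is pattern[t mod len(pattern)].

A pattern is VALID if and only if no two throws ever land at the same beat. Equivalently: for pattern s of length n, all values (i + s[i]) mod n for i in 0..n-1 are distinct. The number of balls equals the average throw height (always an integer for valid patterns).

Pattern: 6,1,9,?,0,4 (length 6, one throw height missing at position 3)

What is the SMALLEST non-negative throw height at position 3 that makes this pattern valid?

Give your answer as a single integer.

i=0: (0 + 6) mod 6 = 0
i=1: (1 + 1) mod 6 = 2
i=2: (2 + 9) mod 6 = 5
i=3: s[i]=? (unknown)
i=4: (4 + 0) mod 6 = 4
i=5: (5 + 4) mod 6 = 3
Known residues: [0, 2, 3, 4, 5]; need a permutation of 0..5, so missing residue r = 1
Need (3 + s) mod 6 = 1; smallest s = (1 - 3) mod 6 = 4

Answer: 4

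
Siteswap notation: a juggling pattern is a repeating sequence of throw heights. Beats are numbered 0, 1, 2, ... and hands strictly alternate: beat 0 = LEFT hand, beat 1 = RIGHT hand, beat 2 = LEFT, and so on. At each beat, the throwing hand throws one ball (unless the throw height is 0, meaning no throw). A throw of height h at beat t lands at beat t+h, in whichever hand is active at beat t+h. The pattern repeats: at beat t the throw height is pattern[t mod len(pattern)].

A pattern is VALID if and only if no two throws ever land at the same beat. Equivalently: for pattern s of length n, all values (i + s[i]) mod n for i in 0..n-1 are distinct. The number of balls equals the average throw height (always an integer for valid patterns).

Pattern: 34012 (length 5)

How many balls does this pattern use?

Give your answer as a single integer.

Pattern = [3, 4, 0, 1, 2], length n = 5
  position 0: throw height = 3, running sum = 3
  position 1: throw height = 4, running sum = 7
  position 2: throw height = 0, running sum = 7
  position 3: throw height = 1, running sum = 8
  position 4: throw height = 2, running sum = 10
Total sum = 10; balls = sum / n = 10 / 5 = 2

Answer: 2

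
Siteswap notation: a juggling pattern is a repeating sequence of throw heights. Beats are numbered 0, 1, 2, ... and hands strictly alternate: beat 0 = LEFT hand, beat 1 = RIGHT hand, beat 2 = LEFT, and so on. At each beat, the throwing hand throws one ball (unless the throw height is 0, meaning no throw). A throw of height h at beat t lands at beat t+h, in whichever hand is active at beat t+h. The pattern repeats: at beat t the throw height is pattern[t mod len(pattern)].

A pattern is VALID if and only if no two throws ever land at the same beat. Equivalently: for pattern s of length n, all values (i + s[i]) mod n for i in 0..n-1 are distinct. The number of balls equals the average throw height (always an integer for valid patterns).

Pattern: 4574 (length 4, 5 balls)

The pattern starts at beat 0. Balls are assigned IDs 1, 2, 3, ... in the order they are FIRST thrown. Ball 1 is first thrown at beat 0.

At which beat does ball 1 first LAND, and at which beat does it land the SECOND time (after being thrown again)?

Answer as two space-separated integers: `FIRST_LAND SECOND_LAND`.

Answer: 4 8

Derivation:
Beat 0 (L): throw ball1 h=4 -> lands@4:L; in-air after throw: [b1@4:L]
Beat 1 (R): throw ball2 h=5 -> lands@6:L; in-air after throw: [b1@4:L b2@6:L]
Beat 2 (L): throw ball3 h=7 -> lands@9:R; in-air after throw: [b1@4:L b2@6:L b3@9:R]
Beat 3 (R): throw ball4 h=4 -> lands@7:R; in-air after throw: [b1@4:L b2@6:L b4@7:R b3@9:R]
Beat 4 (L): throw ball1 h=4 -> lands@8:L; in-air after throw: [b2@6:L b4@7:R b1@8:L b3@9:R]
Beat 5 (R): throw ball5 h=5 -> lands@10:L; in-air after throw: [b2@6:L b4@7:R b1@8:L b3@9:R b5@10:L]
Beat 6 (L): throw ball2 h=7 -> lands@13:R; in-air after throw: [b4@7:R b1@8:L b3@9:R b5@10:L b2@13:R]
Beat 7 (R): throw ball4 h=4 -> lands@11:R; in-air after throw: [b1@8:L b3@9:R b5@10:L b4@11:R b2@13:R]
Beat 8 (L): throw ball1 h=4 -> lands@12:L; in-air after throw: [b3@9:R b5@10:L b4@11:R b1@12:L b2@13:R]
Ball 1: thrown@0 h=4 -> first land @4; rethrown@4 h=4 -> second land @8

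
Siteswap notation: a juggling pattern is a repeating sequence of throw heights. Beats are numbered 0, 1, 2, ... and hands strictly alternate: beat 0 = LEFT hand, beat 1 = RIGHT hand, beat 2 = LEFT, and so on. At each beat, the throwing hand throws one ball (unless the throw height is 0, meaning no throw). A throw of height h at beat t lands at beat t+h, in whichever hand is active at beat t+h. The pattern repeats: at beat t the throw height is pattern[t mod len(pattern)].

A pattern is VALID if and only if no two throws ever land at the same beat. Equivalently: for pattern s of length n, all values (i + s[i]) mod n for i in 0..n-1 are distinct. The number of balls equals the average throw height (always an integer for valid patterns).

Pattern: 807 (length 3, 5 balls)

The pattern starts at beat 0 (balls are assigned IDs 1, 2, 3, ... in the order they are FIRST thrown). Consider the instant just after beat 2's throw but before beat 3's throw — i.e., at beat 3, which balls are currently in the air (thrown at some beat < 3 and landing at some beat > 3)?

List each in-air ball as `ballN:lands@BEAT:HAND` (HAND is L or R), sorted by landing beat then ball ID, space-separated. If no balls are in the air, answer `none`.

Beat 0 (L): throw ball1 h=8 -> lands@8:L; in-air after throw: [b1@8:L]
Beat 2 (L): throw ball2 h=7 -> lands@9:R; in-air after throw: [b1@8:L b2@9:R]
Beat 3 (R): throw ball3 h=8 -> lands@11:R; in-air after throw: [b1@8:L b2@9:R b3@11:R]

Answer: ball1:lands@8:L ball2:lands@9:R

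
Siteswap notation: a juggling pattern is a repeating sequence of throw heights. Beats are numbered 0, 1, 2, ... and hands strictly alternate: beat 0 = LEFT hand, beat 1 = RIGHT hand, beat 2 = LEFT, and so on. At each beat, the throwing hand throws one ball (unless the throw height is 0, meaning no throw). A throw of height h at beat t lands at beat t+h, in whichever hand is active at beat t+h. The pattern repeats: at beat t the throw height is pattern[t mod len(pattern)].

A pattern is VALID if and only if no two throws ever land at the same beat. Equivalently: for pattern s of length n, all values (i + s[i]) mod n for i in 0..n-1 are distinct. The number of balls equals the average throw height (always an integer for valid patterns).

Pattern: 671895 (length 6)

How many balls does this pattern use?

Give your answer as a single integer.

Answer: 6

Derivation:
Pattern = [6, 7, 1, 8, 9, 5], length n = 6
  position 0: throw height = 6, running sum = 6
  position 1: throw height = 7, running sum = 13
  position 2: throw height = 1, running sum = 14
  position 3: throw height = 8, running sum = 22
  position 4: throw height = 9, running sum = 31
  position 5: throw height = 5, running sum = 36
Total sum = 36; balls = sum / n = 36 / 6 = 6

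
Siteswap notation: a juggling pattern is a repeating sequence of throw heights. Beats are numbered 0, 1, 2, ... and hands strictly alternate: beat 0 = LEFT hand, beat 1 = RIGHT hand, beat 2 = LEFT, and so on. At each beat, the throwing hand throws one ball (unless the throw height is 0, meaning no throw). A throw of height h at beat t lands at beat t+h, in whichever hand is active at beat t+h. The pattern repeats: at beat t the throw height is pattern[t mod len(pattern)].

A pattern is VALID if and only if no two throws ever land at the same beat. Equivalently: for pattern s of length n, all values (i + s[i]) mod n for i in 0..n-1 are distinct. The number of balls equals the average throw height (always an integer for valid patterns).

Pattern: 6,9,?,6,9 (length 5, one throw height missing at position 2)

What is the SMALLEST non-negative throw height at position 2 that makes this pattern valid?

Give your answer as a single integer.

Answer: 0

Derivation:
i=0: (0 + 6) mod 5 = 1
i=1: (1 + 9) mod 5 = 0
i=2: s[i]=? (unknown)
i=3: (3 + 6) mod 5 = 4
i=4: (4 + 9) mod 5 = 3
Known residues: [0, 1, 3, 4]; need a permutation of 0..4, so missing residue r = 2
Need (2 + s) mod 5 = 2; smallest s = (2 - 2) mod 5 = 0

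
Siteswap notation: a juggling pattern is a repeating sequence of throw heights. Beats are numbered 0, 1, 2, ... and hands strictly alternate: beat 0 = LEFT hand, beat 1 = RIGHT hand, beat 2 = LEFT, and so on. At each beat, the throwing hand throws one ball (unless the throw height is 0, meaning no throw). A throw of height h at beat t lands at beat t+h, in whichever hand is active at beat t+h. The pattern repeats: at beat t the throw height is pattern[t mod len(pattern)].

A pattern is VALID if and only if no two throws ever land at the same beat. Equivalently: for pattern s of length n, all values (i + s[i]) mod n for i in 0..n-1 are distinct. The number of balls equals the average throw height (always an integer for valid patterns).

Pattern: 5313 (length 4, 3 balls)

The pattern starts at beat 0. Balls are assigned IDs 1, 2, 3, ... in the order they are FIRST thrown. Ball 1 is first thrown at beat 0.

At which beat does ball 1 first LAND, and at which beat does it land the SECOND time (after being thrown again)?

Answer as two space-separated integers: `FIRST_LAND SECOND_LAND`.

Beat 0 (L): throw ball1 h=5 -> lands@5:R; in-air after throw: [b1@5:R]
Beat 1 (R): throw ball2 h=3 -> lands@4:L; in-air after throw: [b2@4:L b1@5:R]
Beat 2 (L): throw ball3 h=1 -> lands@3:R; in-air after throw: [b3@3:R b2@4:L b1@5:R]
Beat 3 (R): throw ball3 h=3 -> lands@6:L; in-air after throw: [b2@4:L b1@5:R b3@6:L]
Beat 4 (L): throw ball2 h=5 -> lands@9:R; in-air after throw: [b1@5:R b3@6:L b2@9:R]
Beat 5 (R): throw ball1 h=3 -> lands@8:L; in-air after throw: [b3@6:L b1@8:L b2@9:R]
Beat 6 (L): throw ball3 h=1 -> lands@7:R; in-air after throw: [b3@7:R b1@8:L b2@9:R]
Beat 7 (R): throw ball3 h=3 -> lands@10:L; in-air after throw: [b1@8:L b2@9:R b3@10:L]
Beat 8 (L): throw ball1 h=5 -> lands@13:R; in-air after throw: [b2@9:R b3@10:L b1@13:R]
Ball 1: thrown@0 h=5 -> first land @5; rethrown@5 h=3 -> second land @8

Answer: 5 8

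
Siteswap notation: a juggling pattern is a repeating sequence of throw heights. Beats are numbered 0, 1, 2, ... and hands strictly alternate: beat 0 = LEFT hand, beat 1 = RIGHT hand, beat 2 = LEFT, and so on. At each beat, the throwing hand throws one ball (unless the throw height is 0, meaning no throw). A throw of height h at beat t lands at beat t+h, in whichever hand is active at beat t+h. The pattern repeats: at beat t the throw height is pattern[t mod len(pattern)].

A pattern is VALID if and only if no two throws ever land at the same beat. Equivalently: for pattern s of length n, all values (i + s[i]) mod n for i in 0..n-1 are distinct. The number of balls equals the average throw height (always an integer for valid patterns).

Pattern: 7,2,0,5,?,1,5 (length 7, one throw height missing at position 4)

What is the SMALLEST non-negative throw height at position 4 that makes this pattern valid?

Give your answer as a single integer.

i=0: (0 + 7) mod 7 = 0
i=1: (1 + 2) mod 7 = 3
i=2: (2 + 0) mod 7 = 2
i=3: (3 + 5) mod 7 = 1
i=4: s[i]=? (unknown)
i=5: (5 + 1) mod 7 = 6
i=6: (6 + 5) mod 7 = 4
Known residues: [0, 1, 2, 3, 4, 6]; need a permutation of 0..6, so missing residue r = 5
Need (4 + s) mod 7 = 5; smallest s = (5 - 4) mod 7 = 1

Answer: 1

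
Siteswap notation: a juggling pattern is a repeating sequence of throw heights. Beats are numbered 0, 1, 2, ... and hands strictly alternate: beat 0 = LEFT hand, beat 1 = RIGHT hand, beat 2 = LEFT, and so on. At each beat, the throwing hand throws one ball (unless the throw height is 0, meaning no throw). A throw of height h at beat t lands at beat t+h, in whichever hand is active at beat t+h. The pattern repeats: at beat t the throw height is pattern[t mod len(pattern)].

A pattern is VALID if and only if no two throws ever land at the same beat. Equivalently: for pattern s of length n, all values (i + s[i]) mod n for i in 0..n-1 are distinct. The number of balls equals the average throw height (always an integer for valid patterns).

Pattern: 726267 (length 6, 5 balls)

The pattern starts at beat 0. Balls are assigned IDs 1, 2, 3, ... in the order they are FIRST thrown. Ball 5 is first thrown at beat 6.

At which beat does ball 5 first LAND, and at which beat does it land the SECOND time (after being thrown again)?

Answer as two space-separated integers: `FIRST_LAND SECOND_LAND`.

Beat 0 (L): throw ball1 h=7 -> lands@7:R; in-air after throw: [b1@7:R]
Beat 1 (R): throw ball2 h=2 -> lands@3:R; in-air after throw: [b2@3:R b1@7:R]
Beat 2 (L): throw ball3 h=6 -> lands@8:L; in-air after throw: [b2@3:R b1@7:R b3@8:L]
Beat 3 (R): throw ball2 h=2 -> lands@5:R; in-air after throw: [b2@5:R b1@7:R b3@8:L]
Beat 4 (L): throw ball4 h=6 -> lands@10:L; in-air after throw: [b2@5:R b1@7:R b3@8:L b4@10:L]
Beat 5 (R): throw ball2 h=7 -> lands@12:L; in-air after throw: [b1@7:R b3@8:L b4@10:L b2@12:L]
Beat 6 (L): throw ball5 h=7 -> lands@13:R; in-air after throw: [b1@7:R b3@8:L b4@10:L b2@12:L b5@13:R]
Beat 7 (R): throw ball1 h=2 -> lands@9:R; in-air after throw: [b3@8:L b1@9:R b4@10:L b2@12:L b5@13:R]
Beat 8 (L): throw ball3 h=6 -> lands@14:L; in-air after throw: [b1@9:R b4@10:L b2@12:L b5@13:R b3@14:L]
Beat 9 (R): throw ball1 h=2 -> lands@11:R; in-air after throw: [b4@10:L b1@11:R b2@12:L b5@13:R b3@14:L]
Beat 10 (L): throw ball4 h=6 -> lands@16:L; in-air after throw: [b1@11:R b2@12:L b5@13:R b3@14:L b4@16:L]
Beat 11 (R): throw ball1 h=7 -> lands@18:L; in-air after throw: [b2@12:L b5@13:R b3@14:L b4@16:L b1@18:L]
Beat 12 (L): throw ball2 h=7 -> lands@19:R; in-air after throw: [b5@13:R b3@14:L b4@16:L b1@18:L b2@19:R]
Beat 13 (R): throw ball5 h=2 -> lands@15:R; in-air after throw: [b3@14:L b5@15:R b4@16:L b1@18:L b2@19:R]
Beat 14 (L): throw ball3 h=6 -> lands@20:L; in-air after throw: [b5@15:R b4@16:L b1@18:L b2@19:R b3@20:L]
Beat 15 (R): throw ball5 h=2 -> lands@17:R; in-air after throw: [b4@16:L b5@17:R b1@18:L b2@19:R b3@20:L]
Ball 5: thrown@6 h=7 -> first land @13; rethrown@13 h=2 -> second land @15

Answer: 13 15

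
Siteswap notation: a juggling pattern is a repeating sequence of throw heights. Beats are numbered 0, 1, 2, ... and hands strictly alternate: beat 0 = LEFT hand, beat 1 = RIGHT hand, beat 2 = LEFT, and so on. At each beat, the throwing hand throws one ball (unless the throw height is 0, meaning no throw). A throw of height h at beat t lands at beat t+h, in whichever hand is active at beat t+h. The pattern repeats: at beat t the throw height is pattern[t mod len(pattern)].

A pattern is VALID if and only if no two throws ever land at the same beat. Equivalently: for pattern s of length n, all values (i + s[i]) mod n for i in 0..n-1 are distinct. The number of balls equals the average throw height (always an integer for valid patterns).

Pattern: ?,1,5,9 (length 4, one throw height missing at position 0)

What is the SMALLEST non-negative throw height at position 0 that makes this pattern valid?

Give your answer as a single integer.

i=0: s[i]=? (unknown)
i=1: (1 + 1) mod 4 = 2
i=2: (2 + 5) mod 4 = 3
i=3: (3 + 9) mod 4 = 0
Known residues: [0, 2, 3]; need a permutation of 0..3, so missing residue r = 1
Need (0 + s) mod 4 = 1; smallest s = (1 - 0) mod 4 = 1

Answer: 1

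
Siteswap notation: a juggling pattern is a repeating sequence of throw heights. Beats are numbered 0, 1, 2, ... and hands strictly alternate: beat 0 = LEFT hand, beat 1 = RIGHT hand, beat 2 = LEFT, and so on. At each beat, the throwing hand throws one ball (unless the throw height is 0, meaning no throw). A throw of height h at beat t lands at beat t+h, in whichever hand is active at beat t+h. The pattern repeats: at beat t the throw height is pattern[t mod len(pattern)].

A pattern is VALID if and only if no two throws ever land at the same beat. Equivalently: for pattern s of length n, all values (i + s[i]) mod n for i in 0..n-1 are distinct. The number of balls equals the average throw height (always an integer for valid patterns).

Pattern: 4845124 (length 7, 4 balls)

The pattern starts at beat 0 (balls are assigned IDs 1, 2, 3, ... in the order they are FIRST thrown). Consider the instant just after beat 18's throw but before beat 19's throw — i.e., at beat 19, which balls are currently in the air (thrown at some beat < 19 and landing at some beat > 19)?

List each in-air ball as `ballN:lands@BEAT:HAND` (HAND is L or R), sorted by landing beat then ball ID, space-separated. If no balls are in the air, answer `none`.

Beat 0 (L): throw ball1 h=4 -> lands@4:L; in-air after throw: [b1@4:L]
Beat 1 (R): throw ball2 h=8 -> lands@9:R; in-air after throw: [b1@4:L b2@9:R]
Beat 2 (L): throw ball3 h=4 -> lands@6:L; in-air after throw: [b1@4:L b3@6:L b2@9:R]
Beat 3 (R): throw ball4 h=5 -> lands@8:L; in-air after throw: [b1@4:L b3@6:L b4@8:L b2@9:R]
Beat 4 (L): throw ball1 h=1 -> lands@5:R; in-air after throw: [b1@5:R b3@6:L b4@8:L b2@9:R]
Beat 5 (R): throw ball1 h=2 -> lands@7:R; in-air after throw: [b3@6:L b1@7:R b4@8:L b2@9:R]
Beat 6 (L): throw ball3 h=4 -> lands@10:L; in-air after throw: [b1@7:R b4@8:L b2@9:R b3@10:L]
Beat 7 (R): throw ball1 h=4 -> lands@11:R; in-air after throw: [b4@8:L b2@9:R b3@10:L b1@11:R]
Beat 8 (L): throw ball4 h=8 -> lands@16:L; in-air after throw: [b2@9:R b3@10:L b1@11:R b4@16:L]
Beat 9 (R): throw ball2 h=4 -> lands@13:R; in-air after throw: [b3@10:L b1@11:R b2@13:R b4@16:L]
Beat 10 (L): throw ball3 h=5 -> lands@15:R; in-air after throw: [b1@11:R b2@13:R b3@15:R b4@16:L]
Beat 11 (R): throw ball1 h=1 -> lands@12:L; in-air after throw: [b1@12:L b2@13:R b3@15:R b4@16:L]
Beat 12 (L): throw ball1 h=2 -> lands@14:L; in-air after throw: [b2@13:R b1@14:L b3@15:R b4@16:L]
Beat 13 (R): throw ball2 h=4 -> lands@17:R; in-air after throw: [b1@14:L b3@15:R b4@16:L b2@17:R]
Beat 14 (L): throw ball1 h=4 -> lands@18:L; in-air after throw: [b3@15:R b4@16:L b2@17:R b1@18:L]
Beat 15 (R): throw ball3 h=8 -> lands@23:R; in-air after throw: [b4@16:L b2@17:R b1@18:L b3@23:R]
Beat 16 (L): throw ball4 h=4 -> lands@20:L; in-air after throw: [b2@17:R b1@18:L b4@20:L b3@23:R]
Beat 17 (R): throw ball2 h=5 -> lands@22:L; in-air after throw: [b1@18:L b4@20:L b2@22:L b3@23:R]
Beat 18 (L): throw ball1 h=1 -> lands@19:R; in-air after throw: [b1@19:R b4@20:L b2@22:L b3@23:R]
Beat 19 (R): throw ball1 h=2 -> lands@21:R; in-air after throw: [b4@20:L b1@21:R b2@22:L b3@23:R]

Answer: ball4:lands@20:L ball2:lands@22:L ball3:lands@23:R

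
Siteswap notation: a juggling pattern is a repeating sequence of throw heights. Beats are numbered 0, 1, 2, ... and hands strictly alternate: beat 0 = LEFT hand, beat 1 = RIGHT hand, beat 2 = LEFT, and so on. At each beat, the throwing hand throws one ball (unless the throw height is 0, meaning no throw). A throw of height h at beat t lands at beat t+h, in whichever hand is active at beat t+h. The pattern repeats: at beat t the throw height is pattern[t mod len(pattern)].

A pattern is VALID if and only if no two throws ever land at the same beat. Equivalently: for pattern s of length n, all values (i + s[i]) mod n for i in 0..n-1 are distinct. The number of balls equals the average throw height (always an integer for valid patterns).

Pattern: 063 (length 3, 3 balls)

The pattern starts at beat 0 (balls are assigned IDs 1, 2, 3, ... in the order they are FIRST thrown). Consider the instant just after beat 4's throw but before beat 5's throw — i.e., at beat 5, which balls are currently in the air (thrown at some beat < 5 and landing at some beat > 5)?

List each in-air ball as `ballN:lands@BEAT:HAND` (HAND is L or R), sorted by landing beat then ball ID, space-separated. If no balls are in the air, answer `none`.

Answer: ball1:lands@7:R ball3:lands@10:L

Derivation:
Beat 1 (R): throw ball1 h=6 -> lands@7:R; in-air after throw: [b1@7:R]
Beat 2 (L): throw ball2 h=3 -> lands@5:R; in-air after throw: [b2@5:R b1@7:R]
Beat 4 (L): throw ball3 h=6 -> lands@10:L; in-air after throw: [b2@5:R b1@7:R b3@10:L]
Beat 5 (R): throw ball2 h=3 -> lands@8:L; in-air after throw: [b1@7:R b2@8:L b3@10:L]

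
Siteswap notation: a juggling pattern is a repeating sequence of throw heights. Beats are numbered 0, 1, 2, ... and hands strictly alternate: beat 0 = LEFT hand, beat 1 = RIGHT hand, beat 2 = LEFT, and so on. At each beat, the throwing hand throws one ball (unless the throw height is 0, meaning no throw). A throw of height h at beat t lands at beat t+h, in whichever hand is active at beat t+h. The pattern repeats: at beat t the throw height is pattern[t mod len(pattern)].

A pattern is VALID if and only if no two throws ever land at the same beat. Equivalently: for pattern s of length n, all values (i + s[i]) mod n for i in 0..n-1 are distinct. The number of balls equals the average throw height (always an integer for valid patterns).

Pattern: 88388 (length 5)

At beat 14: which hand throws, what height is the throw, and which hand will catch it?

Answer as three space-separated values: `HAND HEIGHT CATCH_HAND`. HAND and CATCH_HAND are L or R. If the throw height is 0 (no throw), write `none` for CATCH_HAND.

Answer: L 8 L

Derivation:
Beat 14: 14 mod 2 = 0, so hand = L
Throw height = pattern[14 mod 5] = pattern[4] = 8
Lands at beat 14+8=22, 22 mod 2 = 0, so catch hand = L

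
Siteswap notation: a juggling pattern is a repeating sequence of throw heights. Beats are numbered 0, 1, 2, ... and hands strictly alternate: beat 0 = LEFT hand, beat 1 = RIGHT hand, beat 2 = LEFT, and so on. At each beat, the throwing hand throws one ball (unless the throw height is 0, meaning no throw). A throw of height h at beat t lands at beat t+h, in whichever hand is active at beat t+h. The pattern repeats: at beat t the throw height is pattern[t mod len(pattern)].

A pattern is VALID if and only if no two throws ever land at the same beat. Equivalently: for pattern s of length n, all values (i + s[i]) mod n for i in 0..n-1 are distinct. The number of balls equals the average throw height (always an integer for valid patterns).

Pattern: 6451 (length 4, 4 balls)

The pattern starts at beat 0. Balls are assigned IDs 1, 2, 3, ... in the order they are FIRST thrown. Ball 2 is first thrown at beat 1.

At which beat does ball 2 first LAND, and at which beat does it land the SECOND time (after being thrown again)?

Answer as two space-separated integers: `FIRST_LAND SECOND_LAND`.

Answer: 5 9

Derivation:
Beat 0 (L): throw ball1 h=6 -> lands@6:L; in-air after throw: [b1@6:L]
Beat 1 (R): throw ball2 h=4 -> lands@5:R; in-air after throw: [b2@5:R b1@6:L]
Beat 2 (L): throw ball3 h=5 -> lands@7:R; in-air after throw: [b2@5:R b1@6:L b3@7:R]
Beat 3 (R): throw ball4 h=1 -> lands@4:L; in-air after throw: [b4@4:L b2@5:R b1@6:L b3@7:R]
Beat 4 (L): throw ball4 h=6 -> lands@10:L; in-air after throw: [b2@5:R b1@6:L b3@7:R b4@10:L]
Beat 5 (R): throw ball2 h=4 -> lands@9:R; in-air after throw: [b1@6:L b3@7:R b2@9:R b4@10:L]
Beat 6 (L): throw ball1 h=5 -> lands@11:R; in-air after throw: [b3@7:R b2@9:R b4@10:L b1@11:R]
Beat 7 (R): throw ball3 h=1 -> lands@8:L; in-air after throw: [b3@8:L b2@9:R b4@10:L b1@11:R]
Beat 8 (L): throw ball3 h=6 -> lands@14:L; in-air after throw: [b2@9:R b4@10:L b1@11:R b3@14:L]
Beat 9 (R): throw ball2 h=4 -> lands@13:R; in-air after throw: [b4@10:L b1@11:R b2@13:R b3@14:L]
Ball 2: thrown@1 h=4 -> first land @5; rethrown@5 h=4 -> second land @9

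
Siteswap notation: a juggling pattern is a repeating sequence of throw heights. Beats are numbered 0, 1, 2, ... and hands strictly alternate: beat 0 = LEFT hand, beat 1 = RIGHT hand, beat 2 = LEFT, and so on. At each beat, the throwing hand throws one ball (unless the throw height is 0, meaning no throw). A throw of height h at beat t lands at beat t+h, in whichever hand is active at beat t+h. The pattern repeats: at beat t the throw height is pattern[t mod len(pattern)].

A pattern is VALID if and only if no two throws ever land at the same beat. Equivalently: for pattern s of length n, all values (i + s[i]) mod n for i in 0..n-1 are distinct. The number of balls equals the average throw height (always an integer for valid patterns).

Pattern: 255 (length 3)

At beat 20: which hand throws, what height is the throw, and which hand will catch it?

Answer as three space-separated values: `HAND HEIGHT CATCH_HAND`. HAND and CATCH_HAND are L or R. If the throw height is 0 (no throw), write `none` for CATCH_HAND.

Answer: L 5 R

Derivation:
Beat 20: 20 mod 2 = 0, so hand = L
Throw height = pattern[20 mod 3] = pattern[2] = 5
Lands at beat 20+5=25, 25 mod 2 = 1, so catch hand = R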